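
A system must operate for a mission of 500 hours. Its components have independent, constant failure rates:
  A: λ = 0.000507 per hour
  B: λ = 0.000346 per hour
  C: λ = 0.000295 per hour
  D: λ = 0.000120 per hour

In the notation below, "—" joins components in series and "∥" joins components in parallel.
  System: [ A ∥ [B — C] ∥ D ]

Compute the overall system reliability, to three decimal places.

R(A) = exp(−0.000507 × 500) = 0.77608
R(B) = exp(−0.000346 × 500) = 0.84114
R(C) = exp(−0.000295 × 500) = 0.86286
R(D) = exp(−0.000120 × 500) = 0.94176
Series (B and C): 0.84114 × 0.86286 = 0.72579
Parallel (A, [0.72579], and D): 1 − (1 − 0.77608)(1 − 0.72579)(1 − 0.94176) = 0.996

0.996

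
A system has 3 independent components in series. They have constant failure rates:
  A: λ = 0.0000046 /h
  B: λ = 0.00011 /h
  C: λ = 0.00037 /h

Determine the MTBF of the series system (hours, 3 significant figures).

2060

Series of exponential components: λ_sys = Σ λ_i
λ_sys = 0.0000046 + 0.00011 + 0.00037 = 4.8460e-04 /h
MTBF = 1 / λ_sys = 2060 h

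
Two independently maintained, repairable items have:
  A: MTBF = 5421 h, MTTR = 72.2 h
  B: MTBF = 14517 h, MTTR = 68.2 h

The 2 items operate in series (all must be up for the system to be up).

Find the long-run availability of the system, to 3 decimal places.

A(A) = MTBF/(MTBF+MTTR) = 5421/(5421+72.2) = 0.986856
A(B) = MTBF/(MTBF+MTTR) = 14517/(14517+68.2) = 0.995324
Series availability: 0.986856 × 0.995324 = 0.982

0.982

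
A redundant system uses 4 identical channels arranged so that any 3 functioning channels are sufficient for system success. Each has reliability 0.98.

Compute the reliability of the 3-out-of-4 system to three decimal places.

0.998

R = Σ_{i=3}^{4} C(4,i) p^i (1−p)^{4−i} with p = 0.98
C(4,3)·0.98^3·0.02^1 = 0.07530
C(4,4)·0.98^4·0.02^0 = 0.92237
Sum = 0.998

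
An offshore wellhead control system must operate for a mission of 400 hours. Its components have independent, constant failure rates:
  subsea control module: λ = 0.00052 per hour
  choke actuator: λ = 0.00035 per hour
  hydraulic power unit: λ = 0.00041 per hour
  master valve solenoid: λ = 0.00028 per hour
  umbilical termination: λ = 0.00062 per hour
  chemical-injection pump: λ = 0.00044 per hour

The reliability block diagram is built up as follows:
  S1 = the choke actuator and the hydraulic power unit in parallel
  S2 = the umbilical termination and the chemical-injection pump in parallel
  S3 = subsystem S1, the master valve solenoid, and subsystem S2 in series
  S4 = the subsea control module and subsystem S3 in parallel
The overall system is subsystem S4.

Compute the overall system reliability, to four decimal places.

R(subsea control module) = exp(−0.00052 × 400) = 0.812207
R(choke actuator) = exp(−0.00035 × 400) = 0.869358
R(hydraulic power unit) = exp(−0.00041 × 400) = 0.848742
R(master valve solenoid) = exp(−0.00028 × 400) = 0.894044
R(umbilical termination) = exp(−0.00062 × 400) = 0.780360
R(chemical-injection pump) = exp(−0.00044 × 400) = 0.838618
Parallel (choke actuator and hydraulic power unit): 1 − (1 − 0.869358)(1 − 0.848742) = 0.980239
Parallel (umbilical termination and chemical-injection pump): 1 − (1 − 0.780360)(1 − 0.838618) = 0.964554
Series ([0.980239], master valve solenoid, and [0.964554]): 0.980239 × 0.894044 × 0.964554 = 0.845313
Parallel (subsea control module and [0.845313]): 1 − (1 − 0.812207)(1 − 0.845313) = 0.9710

0.9710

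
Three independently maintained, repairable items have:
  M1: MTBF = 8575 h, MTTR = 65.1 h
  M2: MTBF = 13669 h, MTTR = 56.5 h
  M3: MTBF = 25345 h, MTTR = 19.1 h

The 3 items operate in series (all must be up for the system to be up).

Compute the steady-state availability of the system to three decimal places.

0.988

A(M1) = MTBF/(MTBF+MTTR) = 8575/(8575+65.1) = 0.992465
A(M2) = MTBF/(MTBF+MTTR) = 13669/(13669+56.5) = 0.995884
A(M3) = MTBF/(MTBF+MTTR) = 25345/(25345+19.1) = 0.999247
Series availability: 0.992465 × 0.995884 × 0.999247 = 0.988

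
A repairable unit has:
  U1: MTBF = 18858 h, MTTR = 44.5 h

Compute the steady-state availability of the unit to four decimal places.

0.9976

A(U1) = MTBF/(MTBF+MTTR) = 18858/(18858+44.5) = 0.9976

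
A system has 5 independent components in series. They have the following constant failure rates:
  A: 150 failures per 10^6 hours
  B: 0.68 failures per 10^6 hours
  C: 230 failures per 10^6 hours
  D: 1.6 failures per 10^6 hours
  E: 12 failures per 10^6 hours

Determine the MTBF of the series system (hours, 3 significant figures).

Series of exponential components: λ_sys = Σ λ_i
λ_sys = 0.00015 + 0.00000068 + 0.00023 + 0.0000016 + 0.000012 = 3.9428e-04 /h
MTBF = 1 / λ_sys = 2540 h

2540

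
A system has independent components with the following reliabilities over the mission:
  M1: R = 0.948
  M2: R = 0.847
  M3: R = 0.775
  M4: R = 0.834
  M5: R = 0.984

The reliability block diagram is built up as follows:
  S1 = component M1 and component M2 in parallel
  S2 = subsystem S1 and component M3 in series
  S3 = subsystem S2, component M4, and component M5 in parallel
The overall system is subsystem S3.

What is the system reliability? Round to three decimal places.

0.999

Parallel (M1 and M2): 1 − (1 − 0.94800)(1 − 0.84700) = 0.99204
Series ([0.99204] and M3): 0.99204 × 0.77500 = 0.76883
Parallel ([0.76883], M4, and M5): 1 − (1 − 0.76883)(1 − 0.83400)(1 − 0.98400) = 0.999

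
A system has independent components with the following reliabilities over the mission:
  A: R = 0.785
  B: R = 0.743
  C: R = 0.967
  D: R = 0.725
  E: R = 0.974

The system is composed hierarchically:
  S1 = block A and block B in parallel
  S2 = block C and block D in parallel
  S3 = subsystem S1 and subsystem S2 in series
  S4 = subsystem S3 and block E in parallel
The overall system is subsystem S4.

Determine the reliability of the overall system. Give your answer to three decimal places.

0.998

Parallel (A and B): 1 − (1 − 0.78500)(1 − 0.74300) = 0.94475
Parallel (C and D): 1 − (1 − 0.96700)(1 − 0.72500) = 0.99093
Series ([0.94475] and [0.99093]): 0.94475 × 0.99093 = 0.93618
Parallel ([0.93618] and E): 1 − (1 − 0.93618)(1 − 0.97400) = 0.998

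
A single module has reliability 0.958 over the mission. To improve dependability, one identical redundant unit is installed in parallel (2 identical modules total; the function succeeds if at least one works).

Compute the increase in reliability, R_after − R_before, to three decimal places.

0.040

R_before = 0.958
R_after = 1 − (1 − 0.958)^2 = 0.998
ΔR = 0.998 − 0.958 = 0.040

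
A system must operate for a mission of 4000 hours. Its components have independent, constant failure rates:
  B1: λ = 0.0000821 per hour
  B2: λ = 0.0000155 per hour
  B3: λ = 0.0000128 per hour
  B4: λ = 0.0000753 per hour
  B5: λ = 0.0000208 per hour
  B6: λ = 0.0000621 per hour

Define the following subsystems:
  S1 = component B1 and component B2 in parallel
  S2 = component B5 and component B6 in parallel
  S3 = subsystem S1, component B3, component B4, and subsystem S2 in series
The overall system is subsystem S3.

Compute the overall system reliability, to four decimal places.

0.6790

R(B1) = exp(−0.0000821 × 4000) = 0.720075
R(B2) = exp(−0.0000155 × 4000) = 0.939883
R(B3) = exp(−0.0000128 × 4000) = 0.950089
R(B4) = exp(−0.0000753 × 4000) = 0.739930
R(B5) = exp(−0.0000208 × 4000) = 0.920167
R(B6) = exp(−0.0000621 × 4000) = 0.780048
Parallel (B1 and B2): 1 − (1 − 0.720075)(1 − 0.939883) = 0.983172
Parallel (B5 and B6): 1 − (1 − 0.920167)(1 − 0.780048) = 0.982441
Series ([0.983172], B3, B4, and [0.982441]): 0.983172 × 0.950089 × 0.739930 × 0.982441 = 0.6790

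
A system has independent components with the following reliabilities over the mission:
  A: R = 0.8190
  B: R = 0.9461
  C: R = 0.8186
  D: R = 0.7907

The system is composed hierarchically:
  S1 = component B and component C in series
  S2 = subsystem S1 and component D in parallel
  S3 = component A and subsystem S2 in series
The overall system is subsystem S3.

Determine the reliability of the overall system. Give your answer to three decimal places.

0.780

Series (B and C): 0.94610 × 0.81860 = 0.77448
Parallel ([0.77448] and D): 1 − (1 − 0.77448)(1 − 0.79070) = 0.95280
Series (A and [0.95280]): 0.81900 × 0.95280 = 0.780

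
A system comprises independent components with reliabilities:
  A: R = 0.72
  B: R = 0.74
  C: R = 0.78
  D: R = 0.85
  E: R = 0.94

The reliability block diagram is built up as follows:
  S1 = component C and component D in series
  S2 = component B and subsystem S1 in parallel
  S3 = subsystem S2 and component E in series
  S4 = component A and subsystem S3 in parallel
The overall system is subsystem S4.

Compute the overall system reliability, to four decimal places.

Series (C and D): 0.780000 × 0.850000 = 0.663000
Parallel (B and [0.663000]): 1 − (1 − 0.740000)(1 − 0.663000) = 0.912380
Series ([0.912380] and E): 0.912380 × 0.940000 = 0.857637
Parallel (A and [0.857637]): 1 − (1 − 0.720000)(1 − 0.857637) = 0.9601

0.9601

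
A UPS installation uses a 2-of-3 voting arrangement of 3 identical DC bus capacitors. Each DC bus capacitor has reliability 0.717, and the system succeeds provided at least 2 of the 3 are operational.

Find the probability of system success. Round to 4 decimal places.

R = Σ_{i=2}^{3} C(3,i) p^i (1−p)^{3−i} with p = 0.717
C(3,2)·0.717^2·0.283^1 = 0.436462
C(3,3)·0.717^3·0.283^0 = 0.368602
Sum = 0.8051

0.8051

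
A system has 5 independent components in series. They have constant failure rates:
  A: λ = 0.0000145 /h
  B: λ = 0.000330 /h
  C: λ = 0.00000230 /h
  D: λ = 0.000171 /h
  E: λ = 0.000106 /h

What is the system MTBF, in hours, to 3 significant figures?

Series of exponential components: λ_sys = Σ λ_i
λ_sys = 0.0000145 + 0.000330 + 0.00000230 + 0.000171 + 0.000106 = 6.2380e-04 /h
MTBF = 1 / λ_sys = 1600 h

1600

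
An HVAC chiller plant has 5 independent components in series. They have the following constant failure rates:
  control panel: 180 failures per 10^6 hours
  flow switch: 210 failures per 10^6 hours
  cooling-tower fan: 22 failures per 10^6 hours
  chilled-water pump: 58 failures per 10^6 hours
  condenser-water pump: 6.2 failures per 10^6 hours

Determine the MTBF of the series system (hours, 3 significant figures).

Series of exponential components: λ_sys = Σ λ_i
λ_sys = 0.00018 + 0.00021 + 0.000022 + 0.000058 + 0.0000062 = 4.7620e-04 /h
MTBF = 1 / λ_sys = 2100 h

2100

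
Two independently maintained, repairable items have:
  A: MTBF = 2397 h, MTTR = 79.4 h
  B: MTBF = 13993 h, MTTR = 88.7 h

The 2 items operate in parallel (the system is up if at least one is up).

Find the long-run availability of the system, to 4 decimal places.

A(A) = MTBF/(MTBF+MTTR) = 2397/(2397+79.4) = 0.967937
A(B) = MTBF/(MTBF+MTTR) = 13993/(13993+88.7) = 0.993701
Parallel availability: 1 − (1 − 0.967937)(1 − 0.993701) = 0.9998

0.9998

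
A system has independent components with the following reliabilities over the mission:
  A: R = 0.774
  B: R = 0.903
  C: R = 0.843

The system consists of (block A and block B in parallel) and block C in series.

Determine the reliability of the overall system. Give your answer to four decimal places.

Parallel (A and B): 1 − (1 − 0.774000)(1 − 0.903000) = 0.978078
Series ([0.978078] and C): 0.978078 × 0.843000 = 0.8245

0.8245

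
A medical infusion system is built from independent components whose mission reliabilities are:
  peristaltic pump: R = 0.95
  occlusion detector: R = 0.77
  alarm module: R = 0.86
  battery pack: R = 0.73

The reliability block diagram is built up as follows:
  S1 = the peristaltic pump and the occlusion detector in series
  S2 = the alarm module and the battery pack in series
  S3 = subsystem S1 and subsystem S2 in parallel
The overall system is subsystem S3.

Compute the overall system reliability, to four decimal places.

Series (peristaltic pump and occlusion detector): 0.950000 × 0.770000 = 0.731500
Series (alarm module and battery pack): 0.860000 × 0.730000 = 0.627800
Parallel ([0.731500] and [0.627800]): 1 − (1 − 0.731500)(1 − 0.627800) = 0.9001

0.9001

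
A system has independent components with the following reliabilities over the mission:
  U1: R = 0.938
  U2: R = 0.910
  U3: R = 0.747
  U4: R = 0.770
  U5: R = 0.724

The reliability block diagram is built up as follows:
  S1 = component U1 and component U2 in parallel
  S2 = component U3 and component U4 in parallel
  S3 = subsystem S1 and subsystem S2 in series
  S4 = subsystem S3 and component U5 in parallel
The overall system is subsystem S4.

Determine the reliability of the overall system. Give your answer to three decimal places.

0.982

Parallel (U1 and U2): 1 − (1 − 0.93800)(1 − 0.91000) = 0.99442
Parallel (U3 and U4): 1 − (1 − 0.74700)(1 − 0.77000) = 0.94181
Series ([0.99442] and [0.94181]): 0.99442 × 0.94181 = 0.93655
Parallel ([0.93655] and U5): 1 − (1 − 0.93655)(1 − 0.72400) = 0.982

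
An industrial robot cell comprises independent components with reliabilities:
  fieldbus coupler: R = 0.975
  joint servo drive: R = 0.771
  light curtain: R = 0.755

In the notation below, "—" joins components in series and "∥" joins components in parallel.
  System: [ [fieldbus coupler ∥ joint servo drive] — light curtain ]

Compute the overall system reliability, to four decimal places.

0.7507

Parallel (fieldbus coupler and joint servo drive): 1 − (1 − 0.975000)(1 − 0.771000) = 0.994275
Series ([0.994275] and light curtain): 0.994275 × 0.755000 = 0.7507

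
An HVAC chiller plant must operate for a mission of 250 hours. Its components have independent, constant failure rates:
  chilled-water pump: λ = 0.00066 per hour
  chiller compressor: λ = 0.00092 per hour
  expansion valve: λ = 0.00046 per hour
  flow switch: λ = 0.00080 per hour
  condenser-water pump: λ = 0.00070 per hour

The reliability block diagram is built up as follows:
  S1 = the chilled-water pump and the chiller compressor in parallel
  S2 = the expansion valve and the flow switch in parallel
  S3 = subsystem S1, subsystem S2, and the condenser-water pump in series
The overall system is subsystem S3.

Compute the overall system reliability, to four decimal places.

R(chilled-water pump) = exp(−0.00066 × 250) = 0.847894
R(chiller compressor) = exp(−0.00092 × 250) = 0.794534
R(expansion valve) = exp(−0.00046 × 250) = 0.891366
R(flow switch) = exp(−0.00080 × 250) = 0.818731
R(condenser-water pump) = exp(−0.00070 × 250) = 0.839457
Parallel (chilled-water pump and chiller compressor): 1 − (1 − 0.847894)(1 − 0.794534) = 0.968747
Parallel (expansion valve and flow switch): 1 − (1 − 0.891366)(1 − 0.818731) = 0.980308
Series ([0.968747], [0.980308], and condenser-water pump): 0.968747 × 0.980308 × 0.839457 = 0.7972

0.7972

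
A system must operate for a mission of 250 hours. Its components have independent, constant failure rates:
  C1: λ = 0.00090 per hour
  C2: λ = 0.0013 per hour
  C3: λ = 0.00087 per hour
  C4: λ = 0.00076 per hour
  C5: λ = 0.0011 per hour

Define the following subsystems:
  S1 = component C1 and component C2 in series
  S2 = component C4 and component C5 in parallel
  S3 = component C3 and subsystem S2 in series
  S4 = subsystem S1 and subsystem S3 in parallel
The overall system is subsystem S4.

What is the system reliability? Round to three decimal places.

0.903

R(C1) = exp(−0.00090 × 250) = 0.79852
R(C2) = exp(−0.0013 × 250) = 0.72253
R(C3) = exp(−0.00087 × 250) = 0.80453
R(C4) = exp(−0.00076 × 250) = 0.82696
R(C5) = exp(−0.0011 × 250) = 0.75957
Series (C1 and C2): 0.79852 × 0.72253 = 0.57695
Parallel (C4 and C5): 1 − (1 − 0.82696)(1 − 0.75957) = 0.95840
Series (C3 and [0.95840]): 0.80453 × 0.95840 = 0.77106
Parallel ([0.57695] and [0.77106]): 1 − (1 − 0.57695)(1 − 0.77106) = 0.903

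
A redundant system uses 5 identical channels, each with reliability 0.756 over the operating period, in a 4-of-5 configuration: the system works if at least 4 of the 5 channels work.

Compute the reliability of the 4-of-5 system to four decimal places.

0.6455

R = Σ_{i=4}^{5} C(5,i) p^i (1−p)^{5−i} with p = 0.756
C(5,4)·0.756^4·0.244^1 = 0.398517
C(5,5)·0.756^5·0.244^0 = 0.246950
Sum = 0.6455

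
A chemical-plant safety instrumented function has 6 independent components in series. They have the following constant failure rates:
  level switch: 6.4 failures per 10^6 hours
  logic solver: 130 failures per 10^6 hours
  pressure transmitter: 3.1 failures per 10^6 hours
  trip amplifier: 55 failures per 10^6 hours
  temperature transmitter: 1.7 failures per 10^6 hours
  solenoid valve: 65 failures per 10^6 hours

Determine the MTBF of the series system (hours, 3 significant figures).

Series of exponential components: λ_sys = Σ λ_i
λ_sys = 0.0000064 + 0.00013 + 0.0000031 + 0.000055 + 0.0000017 + 0.000065 = 2.6120e-04 /h
MTBF = 1 / λ_sys = 3830 h

3830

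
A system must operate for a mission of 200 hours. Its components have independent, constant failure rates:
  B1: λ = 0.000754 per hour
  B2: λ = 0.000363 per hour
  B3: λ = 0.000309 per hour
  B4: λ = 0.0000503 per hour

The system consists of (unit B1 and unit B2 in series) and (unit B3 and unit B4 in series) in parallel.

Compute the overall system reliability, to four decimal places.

0.9861

R(B1) = exp(−0.000754 × 200) = 0.860020
R(B2) = exp(−0.000363 × 200) = 0.929973
R(B3) = exp(−0.000309 × 200) = 0.940071
R(B4) = exp(−0.0000503 × 200) = 0.989990
Series (B1 and B2): 0.860020 × 0.929973 = 0.799795
Series (B3 and B4): 0.940071 × 0.989990 = 0.930661
Parallel ([0.799795] and [0.930661]): 1 − (1 − 0.799795)(1 − 0.930661) = 0.9861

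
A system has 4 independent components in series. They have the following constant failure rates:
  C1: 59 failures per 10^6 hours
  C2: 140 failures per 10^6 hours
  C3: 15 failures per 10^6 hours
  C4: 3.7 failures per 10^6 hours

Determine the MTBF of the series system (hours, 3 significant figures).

Series of exponential components: λ_sys = Σ λ_i
λ_sys = 0.000059 + 0.00014 + 0.000015 + 0.0000037 = 2.1770e-04 /h
MTBF = 1 / λ_sys = 4590 h

4590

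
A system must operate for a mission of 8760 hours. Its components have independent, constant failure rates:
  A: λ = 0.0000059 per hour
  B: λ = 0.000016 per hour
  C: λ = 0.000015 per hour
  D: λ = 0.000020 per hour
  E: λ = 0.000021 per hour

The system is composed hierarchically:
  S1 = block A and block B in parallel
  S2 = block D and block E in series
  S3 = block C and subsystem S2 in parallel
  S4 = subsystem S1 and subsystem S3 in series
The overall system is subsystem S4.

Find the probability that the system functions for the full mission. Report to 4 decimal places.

0.9565

R(A) = exp(−0.0000059 × 8760) = 0.949629
R(B) = exp(−0.000016 × 8760) = 0.869219
R(C) = exp(−0.000015 × 8760) = 0.876867
R(D) = exp(−0.000020 × 8760) = 0.839289
R(E) = exp(−0.000021 × 8760) = 0.831969
Parallel (A and B): 1 − (1 − 0.949629)(1 − 0.869219) = 0.993412
Series (D and E): 0.839289 × 0.831969 = 0.698262
Parallel (C and [0.698262]): 1 − (1 − 0.876867)(1 − 0.698262) = 0.962846
Series ([0.993412] and [0.962846]): 0.993412 × 0.962846 = 0.9565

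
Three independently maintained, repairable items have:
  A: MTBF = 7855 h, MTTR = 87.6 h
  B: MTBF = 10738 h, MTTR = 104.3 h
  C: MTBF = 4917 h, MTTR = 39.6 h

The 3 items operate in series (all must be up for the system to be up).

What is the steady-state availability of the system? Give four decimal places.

0.9716

A(A) = MTBF/(MTBF+MTTR) = 7855/(7855+87.6) = 0.988971
A(B) = MTBF/(MTBF+MTTR) = 10738/(10738+104.3) = 0.990380
A(C) = MTBF/(MTBF+MTTR) = 4917/(4917+39.6) = 0.992011
Series availability: 0.988971 × 0.990380 × 0.992011 = 0.9716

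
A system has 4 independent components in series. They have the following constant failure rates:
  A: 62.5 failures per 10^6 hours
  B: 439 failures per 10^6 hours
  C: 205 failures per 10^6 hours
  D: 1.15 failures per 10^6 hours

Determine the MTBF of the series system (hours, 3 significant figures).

Series of exponential components: λ_sys = Σ λ_i
λ_sys = 0.0000625 + 0.000439 + 0.000205 + 0.00000115 = 7.0765e-04 /h
MTBF = 1 / λ_sys = 1410 h

1410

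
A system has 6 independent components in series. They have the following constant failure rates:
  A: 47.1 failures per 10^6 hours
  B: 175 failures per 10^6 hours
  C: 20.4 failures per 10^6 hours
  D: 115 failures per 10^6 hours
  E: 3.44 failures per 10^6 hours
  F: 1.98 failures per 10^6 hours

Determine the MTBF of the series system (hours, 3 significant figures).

Series of exponential components: λ_sys = Σ λ_i
λ_sys = 0.0000471 + 0.000175 + 0.0000204 + 0.000115 + 0.00000344 + 0.00000198 = 3.6292e-04 /h
MTBF = 1 / λ_sys = 2760 h

2760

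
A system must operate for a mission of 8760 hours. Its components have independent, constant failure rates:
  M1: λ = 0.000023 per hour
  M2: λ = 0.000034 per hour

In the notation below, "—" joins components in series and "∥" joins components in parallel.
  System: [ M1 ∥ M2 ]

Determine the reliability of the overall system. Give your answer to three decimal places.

0.953

R(M1) = exp(−0.000023 × 8760) = 0.81752
R(M2) = exp(−0.000034 × 8760) = 0.74242
Parallel (M1 and M2): 1 − (1 − 0.81752)(1 − 0.74242) = 0.953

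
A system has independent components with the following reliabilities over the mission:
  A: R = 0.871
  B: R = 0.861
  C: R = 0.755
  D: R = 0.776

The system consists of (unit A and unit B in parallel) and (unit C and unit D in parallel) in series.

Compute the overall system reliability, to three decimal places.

Parallel (A and B): 1 − (1 − 0.87100)(1 − 0.86100) = 0.98207
Parallel (C and D): 1 − (1 − 0.75500)(1 − 0.77600) = 0.94512
Series ([0.98207] and [0.94512]): 0.98207 × 0.94512 = 0.928

0.928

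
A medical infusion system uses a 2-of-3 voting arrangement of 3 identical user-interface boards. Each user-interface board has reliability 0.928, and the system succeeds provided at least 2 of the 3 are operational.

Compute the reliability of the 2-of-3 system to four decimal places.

0.9852

R = Σ_{i=2}^{3} C(3,i) p^i (1−p)^{3−i} with p = 0.928
C(3,2)·0.928^2·0.072^1 = 0.186016
C(3,3)·0.928^3·0.072^0 = 0.799179
Sum = 0.9852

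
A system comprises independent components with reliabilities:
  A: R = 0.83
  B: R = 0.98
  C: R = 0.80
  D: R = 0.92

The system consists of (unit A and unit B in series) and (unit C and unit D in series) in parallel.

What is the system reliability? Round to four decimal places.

0.9507

Series (A and B): 0.830000 × 0.980000 = 0.813400
Series (C and D): 0.800000 × 0.920000 = 0.736000
Parallel ([0.813400] and [0.736000]): 1 − (1 − 0.813400)(1 − 0.736000) = 0.9507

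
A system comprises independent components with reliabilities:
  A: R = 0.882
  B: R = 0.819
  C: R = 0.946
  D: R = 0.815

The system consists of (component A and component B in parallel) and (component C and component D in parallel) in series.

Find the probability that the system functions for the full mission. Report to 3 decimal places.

Parallel (A and B): 1 − (1 − 0.88200)(1 − 0.81900) = 0.97864
Parallel (C and D): 1 − (1 − 0.94600)(1 − 0.81500) = 0.99001
Series ([0.97864] and [0.99001]): 0.97864 × 0.99001 = 0.969

0.969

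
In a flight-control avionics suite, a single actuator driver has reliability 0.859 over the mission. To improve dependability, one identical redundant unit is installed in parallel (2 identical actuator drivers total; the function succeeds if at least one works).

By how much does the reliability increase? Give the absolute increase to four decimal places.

R_before = 0.859
R_after = 1 − (1 − 0.859)^2 = 0.9801
ΔR = 0.9801 − 0.859 = 0.1211

0.1211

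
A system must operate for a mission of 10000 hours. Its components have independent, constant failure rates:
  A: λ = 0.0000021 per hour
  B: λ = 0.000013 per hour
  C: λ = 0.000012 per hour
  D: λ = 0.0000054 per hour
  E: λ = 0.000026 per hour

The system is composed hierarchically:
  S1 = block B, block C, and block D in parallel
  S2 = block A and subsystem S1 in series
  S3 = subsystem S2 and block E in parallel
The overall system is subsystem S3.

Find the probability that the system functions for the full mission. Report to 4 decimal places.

R(A) = exp(−0.0000021 × 10000) = 0.979219
R(B) = exp(−0.000013 × 10000) = 0.878095
R(C) = exp(−0.000012 × 10000) = 0.886920
R(D) = exp(−0.0000054 × 10000) = 0.947432
R(E) = exp(−0.000026 × 10000) = 0.771052
Parallel (B, C, and D): 1 − (1 − 0.878095)(1 − 0.886920)(1 − 0.947432) = 0.999275
Series (A and [0.999275]): 0.979219 × 0.999275 = 0.978509
Parallel ([0.978509] and E): 1 − (1 − 0.978509)(1 − 0.771052) = 0.9951

0.9951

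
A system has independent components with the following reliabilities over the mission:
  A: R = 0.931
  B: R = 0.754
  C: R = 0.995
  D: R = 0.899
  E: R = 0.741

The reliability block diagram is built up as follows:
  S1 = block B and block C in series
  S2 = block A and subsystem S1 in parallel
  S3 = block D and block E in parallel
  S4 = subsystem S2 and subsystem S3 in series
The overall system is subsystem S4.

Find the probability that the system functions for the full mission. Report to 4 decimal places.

0.9571

Series (B and C): 0.754000 × 0.995000 = 0.750230
Parallel (A and [0.750230]): 1 − (1 − 0.931000)(1 − 0.750230) = 0.982766
Parallel (D and E): 1 − (1 − 0.899000)(1 − 0.741000) = 0.973841
Series ([0.982766] and [0.973841]): 0.982766 × 0.973841 = 0.9571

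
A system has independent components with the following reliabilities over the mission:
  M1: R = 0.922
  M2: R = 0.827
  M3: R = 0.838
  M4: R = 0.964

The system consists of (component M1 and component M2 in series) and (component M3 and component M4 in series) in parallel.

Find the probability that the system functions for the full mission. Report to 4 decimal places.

Series (M1 and M2): 0.922000 × 0.827000 = 0.762494
Series (M3 and M4): 0.838000 × 0.964000 = 0.807832
Parallel ([0.762494] and [0.807832]): 1 − (1 − 0.762494)(1 − 0.807832) = 0.9544

0.9544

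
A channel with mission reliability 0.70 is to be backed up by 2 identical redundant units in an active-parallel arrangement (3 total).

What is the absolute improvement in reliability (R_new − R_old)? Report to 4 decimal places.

0.2730

R_before = 0.70
R_after = 1 − (1 − 0.70)^3 = 0.9730
ΔR = 0.9730 − 0.70 = 0.2730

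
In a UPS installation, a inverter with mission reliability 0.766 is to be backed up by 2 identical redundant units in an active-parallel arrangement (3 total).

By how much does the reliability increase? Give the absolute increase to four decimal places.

0.2212

R_before = 0.766
R_after = 1 − (1 − 0.766)^3 = 0.9872
ΔR = 0.9872 − 0.766 = 0.2212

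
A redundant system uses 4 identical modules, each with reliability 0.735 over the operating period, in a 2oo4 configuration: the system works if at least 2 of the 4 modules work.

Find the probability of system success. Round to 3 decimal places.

R = Σ_{i=2}^{4} C(4,i) p^i (1−p)^{4−i} with p = 0.735
C(4,2)·0.735^2·0.265^2 = 0.22762
C(4,3)·0.735^3·0.265^1 = 0.42089
C(4,4)·0.735^4·0.265^0 = 0.29184
Sum = 0.940

0.940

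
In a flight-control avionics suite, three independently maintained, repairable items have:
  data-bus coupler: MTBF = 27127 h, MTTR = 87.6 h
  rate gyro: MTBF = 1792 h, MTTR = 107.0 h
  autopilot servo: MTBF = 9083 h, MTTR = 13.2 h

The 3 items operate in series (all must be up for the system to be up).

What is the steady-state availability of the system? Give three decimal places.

A(data-bus coupler) = MTBF/(MTBF+MTTR) = 27127/(27127+87.6) = 0.996781
A(rate gyro) = MTBF/(MTBF+MTTR) = 1792/(1792+107.0) = 0.943655
A(autopilot servo) = MTBF/(MTBF+MTTR) = 9083/(9083+13.2) = 0.998549
Series availability: 0.996781 × 0.943655 × 0.998549 = 0.939

0.939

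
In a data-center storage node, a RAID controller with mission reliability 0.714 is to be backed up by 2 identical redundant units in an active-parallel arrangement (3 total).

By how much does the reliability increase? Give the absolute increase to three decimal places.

R_before = 0.714
R_after = 1 − (1 − 0.714)^3 = 0.977
ΔR = 0.977 − 0.714 = 0.263

0.263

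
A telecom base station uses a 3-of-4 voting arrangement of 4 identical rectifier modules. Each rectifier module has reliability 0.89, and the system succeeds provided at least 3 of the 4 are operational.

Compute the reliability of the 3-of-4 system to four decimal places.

0.9376

R = Σ_{i=3}^{4} C(4,i) p^i (1−p)^{4−i} with p = 0.89
C(4,3)·0.89^3·0.11^1 = 0.310186
C(4,4)·0.89^4·0.11^0 = 0.627422
Sum = 0.9376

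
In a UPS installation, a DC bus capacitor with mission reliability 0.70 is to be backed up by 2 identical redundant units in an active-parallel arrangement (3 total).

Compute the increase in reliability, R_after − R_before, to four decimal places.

0.2730

R_before = 0.70
R_after = 1 − (1 − 0.70)^3 = 0.9730
ΔR = 0.9730 − 0.70 = 0.2730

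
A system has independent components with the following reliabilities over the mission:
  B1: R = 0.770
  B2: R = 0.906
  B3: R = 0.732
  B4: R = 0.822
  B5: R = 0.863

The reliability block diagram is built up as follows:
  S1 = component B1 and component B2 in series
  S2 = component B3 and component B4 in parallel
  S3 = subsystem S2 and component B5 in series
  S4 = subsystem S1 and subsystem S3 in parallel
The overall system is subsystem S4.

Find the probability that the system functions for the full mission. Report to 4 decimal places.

0.9461

Series (B1 and B2): 0.770000 × 0.906000 = 0.697620
Parallel (B3 and B4): 1 − (1 − 0.732000)(1 − 0.822000) = 0.952296
Series ([0.952296] and B5): 0.952296 × 0.863000 = 0.821831
Parallel ([0.697620] and [0.821831]): 1 − (1 − 0.697620)(1 − 0.821831) = 0.9461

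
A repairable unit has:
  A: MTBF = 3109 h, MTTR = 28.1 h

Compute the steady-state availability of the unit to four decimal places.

A(A) = MTBF/(MTBF+MTTR) = 3109/(3109+28.1) = 0.9910

0.9910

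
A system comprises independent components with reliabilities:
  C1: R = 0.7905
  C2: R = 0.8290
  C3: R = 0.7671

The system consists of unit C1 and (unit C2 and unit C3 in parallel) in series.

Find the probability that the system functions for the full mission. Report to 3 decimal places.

Parallel (C2 and C3): 1 − (1 − 0.82900)(1 − 0.76710) = 0.96017
Series (C1 and [0.96017]): 0.79050 × 0.96017 = 0.759

0.759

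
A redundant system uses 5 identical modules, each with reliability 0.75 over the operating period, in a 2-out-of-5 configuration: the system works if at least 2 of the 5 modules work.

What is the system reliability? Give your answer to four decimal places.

R = Σ_{i=2}^{5} C(5,i) p^i (1−p)^{5−i} with p = 0.75
C(5,2)·0.75^2·0.25^3 = 0.087891
C(5,3)·0.75^3·0.25^2 = 0.263672
C(5,4)·0.75^4·0.25^1 = 0.395508
C(5,5)·0.75^5·0.25^0 = 0.237305
Sum = 0.9844

0.9844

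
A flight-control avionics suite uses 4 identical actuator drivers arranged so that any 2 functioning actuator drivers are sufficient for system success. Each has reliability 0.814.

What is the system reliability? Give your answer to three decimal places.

R = Σ_{i=2}^{4} C(4,i) p^i (1−p)^{4−i} with p = 0.814
C(4,2)·0.814^2·0.186^2 = 0.13754
C(4,3)·0.814^3·0.186^1 = 0.40128
C(4,4)·0.814^4·0.186^0 = 0.43903
Sum = 0.978

0.978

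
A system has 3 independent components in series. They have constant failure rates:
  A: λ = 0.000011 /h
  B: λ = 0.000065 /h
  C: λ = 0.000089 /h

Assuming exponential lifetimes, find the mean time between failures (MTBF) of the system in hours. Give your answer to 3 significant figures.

6060

Series of exponential components: λ_sys = Σ λ_i
λ_sys = 0.000011 + 0.000065 + 0.000089 = 1.6500e-04 /h
MTBF = 1 / λ_sys = 6060 h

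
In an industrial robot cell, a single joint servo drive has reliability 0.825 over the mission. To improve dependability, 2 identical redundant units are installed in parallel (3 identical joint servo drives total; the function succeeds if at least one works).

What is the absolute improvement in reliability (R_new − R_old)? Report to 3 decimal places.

0.170

R_before = 0.825
R_after = 1 − (1 − 0.825)^3 = 0.995
ΔR = 0.995 − 0.825 = 0.170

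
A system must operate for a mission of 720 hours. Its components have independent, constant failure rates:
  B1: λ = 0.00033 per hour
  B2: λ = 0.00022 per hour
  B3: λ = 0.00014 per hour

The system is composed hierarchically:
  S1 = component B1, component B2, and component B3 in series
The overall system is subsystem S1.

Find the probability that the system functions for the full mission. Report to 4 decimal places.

R(B1) = exp(−0.00033 × 720) = 0.788518
R(B2) = exp(−0.00022 × 720) = 0.853508
R(B3) = exp(−0.00014 × 720) = 0.904114
Series (B1, B2, and B3): 0.788518 × 0.853508 × 0.904114 = 0.6085

0.6085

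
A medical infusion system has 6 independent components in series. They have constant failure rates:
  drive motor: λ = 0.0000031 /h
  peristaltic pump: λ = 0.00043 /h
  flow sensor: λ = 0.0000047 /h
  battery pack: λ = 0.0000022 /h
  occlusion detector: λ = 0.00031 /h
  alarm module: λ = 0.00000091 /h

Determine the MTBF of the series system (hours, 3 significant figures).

1330

Series of exponential components: λ_sys = Σ λ_i
λ_sys = 0.0000031 + 0.00043 + 0.0000047 + 0.0000022 + 0.00031 + 0.00000091 = 7.5091e-04 /h
MTBF = 1 / λ_sys = 1330 h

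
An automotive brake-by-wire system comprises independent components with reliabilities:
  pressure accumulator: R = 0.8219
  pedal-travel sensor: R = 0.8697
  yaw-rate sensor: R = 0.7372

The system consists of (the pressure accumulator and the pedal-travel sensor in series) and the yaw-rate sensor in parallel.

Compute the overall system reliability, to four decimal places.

Series (pressure accumulator and pedal-travel sensor): 0.821900 × 0.869700 = 0.714806
Parallel ([0.714806] and yaw-rate sensor): 1 − (1 − 0.714806)(1 − 0.737200) = 0.9251

0.9251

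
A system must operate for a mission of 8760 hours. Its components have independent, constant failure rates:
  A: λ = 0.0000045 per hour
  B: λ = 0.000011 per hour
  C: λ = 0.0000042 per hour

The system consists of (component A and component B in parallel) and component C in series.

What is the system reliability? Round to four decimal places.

0.9605

R(A) = exp(−0.0000045 × 8760) = 0.961347
R(B) = exp(−0.000011 × 8760) = 0.908137
R(C) = exp(−0.0000042 × 8760) = 0.963877
Parallel (A and B): 1 − (1 − 0.961347)(1 − 0.908137) = 0.996449
Series ([0.996449] and C): 0.996449 × 0.963877 = 0.9605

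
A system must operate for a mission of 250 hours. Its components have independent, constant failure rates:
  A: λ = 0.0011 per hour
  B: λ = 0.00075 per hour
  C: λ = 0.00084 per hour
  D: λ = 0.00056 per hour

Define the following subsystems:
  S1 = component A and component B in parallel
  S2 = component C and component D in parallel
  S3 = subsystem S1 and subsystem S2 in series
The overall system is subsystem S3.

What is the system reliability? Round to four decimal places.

0.9352

R(A) = exp(−0.0011 × 250) = 0.759572
R(B) = exp(−0.00075 × 250) = 0.829029
R(C) = exp(−0.00084 × 250) = 0.810584
R(D) = exp(−0.00056 × 250) = 0.869358
Parallel (A and B): 1 − (1 − 0.759572)(1 − 0.829029) = 0.958894
Parallel (C and D): 1 − (1 − 0.810584)(1 − 0.869358) = 0.975254
Series ([0.958894] and [0.975254]): 0.958894 × 0.975254 = 0.9352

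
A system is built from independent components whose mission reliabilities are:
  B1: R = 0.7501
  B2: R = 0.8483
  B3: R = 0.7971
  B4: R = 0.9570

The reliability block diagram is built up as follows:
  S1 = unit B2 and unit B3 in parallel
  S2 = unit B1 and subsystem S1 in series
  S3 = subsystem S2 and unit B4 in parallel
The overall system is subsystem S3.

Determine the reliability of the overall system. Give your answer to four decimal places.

0.9883

Parallel (B2 and B3): 1 − (1 − 0.848300)(1 − 0.797100) = 0.969220
Series (B1 and [0.969220]): 0.750100 × 0.969220 = 0.727012
Parallel ([0.727012] and B4): 1 − (1 − 0.727012)(1 − 0.957000) = 0.9883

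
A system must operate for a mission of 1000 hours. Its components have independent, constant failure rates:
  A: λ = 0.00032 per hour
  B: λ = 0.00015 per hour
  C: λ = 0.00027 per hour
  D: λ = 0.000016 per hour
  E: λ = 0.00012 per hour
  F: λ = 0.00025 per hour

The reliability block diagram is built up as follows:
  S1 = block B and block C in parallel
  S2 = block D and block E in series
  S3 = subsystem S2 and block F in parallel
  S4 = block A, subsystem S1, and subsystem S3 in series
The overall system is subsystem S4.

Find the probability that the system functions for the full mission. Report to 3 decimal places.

R(A) = exp(−0.00032 × 1000) = 0.72615
R(B) = exp(−0.00015 × 1000) = 0.86071
R(C) = exp(−0.00027 × 1000) = 0.76338
R(D) = exp(−0.000016 × 1000) = 0.98413
R(E) = exp(−0.00012 × 1000) = 0.88692
R(F) = exp(−0.00025 × 1000) = 0.77880
Parallel (B and C): 1 − (1 − 0.86071)(1 − 0.76338) = 0.96704
Series (D and E): 0.98413 × 0.88692 = 0.87284
Parallel ([0.87284] and F): 1 − (1 − 0.87284)(1 − 0.77880) = 0.97187
Series (A, [0.96704], and [0.97187]): 0.72615 × 0.96704 × 0.97187 = 0.682

0.682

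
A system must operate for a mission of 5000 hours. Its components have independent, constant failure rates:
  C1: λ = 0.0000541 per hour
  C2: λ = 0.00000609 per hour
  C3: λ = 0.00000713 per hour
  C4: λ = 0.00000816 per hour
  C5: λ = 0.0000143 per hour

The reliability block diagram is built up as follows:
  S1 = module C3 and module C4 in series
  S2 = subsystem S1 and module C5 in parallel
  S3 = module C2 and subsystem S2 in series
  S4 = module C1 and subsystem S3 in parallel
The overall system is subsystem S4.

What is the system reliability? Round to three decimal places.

R(C1) = exp(−0.0000541 × 5000) = 0.76300
R(C2) = exp(−0.00000609 × 5000) = 0.97001
R(C3) = exp(−0.00000713 × 5000) = 0.96498
R(C4) = exp(−0.00000816 × 5000) = 0.96002
R(C5) = exp(−0.0000143 × 5000) = 0.93100
Series (C3 and C4): 0.96498 × 0.96002 = 0.92640
Parallel ([0.92640] and C5): 1 − (1 − 0.92640)(1 − 0.93100) = 0.99492
Series (C2 and [0.99492]): 0.97001 × 0.99492 = 0.96508
Parallel (C1 and [0.96508]): 1 − (1 − 0.76300)(1 − 0.96508) = 0.992

0.992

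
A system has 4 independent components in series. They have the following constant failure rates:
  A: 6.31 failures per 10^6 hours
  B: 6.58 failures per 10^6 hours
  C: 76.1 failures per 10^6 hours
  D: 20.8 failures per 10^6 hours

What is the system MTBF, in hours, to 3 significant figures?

Series of exponential components: λ_sys = Σ λ_i
λ_sys = 0.00000631 + 0.00000658 + 0.0000761 + 0.0000208 = 1.0979e-04 /h
MTBF = 1 / λ_sys = 9110 h

9110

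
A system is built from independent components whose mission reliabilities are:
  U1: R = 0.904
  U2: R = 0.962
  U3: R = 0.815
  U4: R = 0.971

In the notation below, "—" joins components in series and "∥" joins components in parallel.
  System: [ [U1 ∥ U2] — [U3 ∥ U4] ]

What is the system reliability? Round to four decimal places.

Parallel (U1 and U2): 1 − (1 − 0.904000)(1 − 0.962000) = 0.996352
Parallel (U3 and U4): 1 − (1 − 0.815000)(1 − 0.971000) = 0.994635
Series ([0.996352] and [0.994635]): 0.996352 × 0.994635 = 0.9910

0.9910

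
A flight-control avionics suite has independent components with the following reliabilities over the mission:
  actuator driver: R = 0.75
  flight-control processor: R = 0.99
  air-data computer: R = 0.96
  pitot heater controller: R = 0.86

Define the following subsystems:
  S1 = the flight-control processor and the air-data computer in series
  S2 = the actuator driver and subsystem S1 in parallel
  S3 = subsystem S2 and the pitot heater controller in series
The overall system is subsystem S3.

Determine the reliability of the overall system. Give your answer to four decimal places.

0.8493

Series (flight-control processor and air-data computer): 0.990000 × 0.960000 = 0.950400
Parallel (actuator driver and [0.950400]): 1 − (1 − 0.750000)(1 − 0.950400) = 0.987600
Series ([0.987600] and pitot heater controller): 0.987600 × 0.860000 = 0.8493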